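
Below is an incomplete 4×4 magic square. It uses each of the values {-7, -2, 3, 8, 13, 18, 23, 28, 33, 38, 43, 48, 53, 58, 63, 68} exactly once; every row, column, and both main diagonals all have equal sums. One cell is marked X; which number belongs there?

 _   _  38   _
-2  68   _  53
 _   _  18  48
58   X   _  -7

8

The 16 entries sum to 488, so each line sums to 488/4 = 122.
Row 2 must total 122; the given cells sum to 119, so (2,3) = 3.
Column 3 must total 122; the given cells sum to 59, so (4,3) = 63.
Column 4: 53 + 48 + (-7) + ? = 122, so (1,4) = 28.
Using main diagonal: 68 + 18 + (-7) + ? → (1,1) = 122 − 79 = 43.
Anti-diagonal must total 122; the given cells sum to 89, so (3,2) = 33.
Row 1 needs 122; the known cells sum to 109, so (1,2) = 13.
Row 3 needs 122; the known cells sum to 99, so (3,1) = 23.
Row 4: 58 + 63 + (-7) + ? = 122, so (4,2) = 8.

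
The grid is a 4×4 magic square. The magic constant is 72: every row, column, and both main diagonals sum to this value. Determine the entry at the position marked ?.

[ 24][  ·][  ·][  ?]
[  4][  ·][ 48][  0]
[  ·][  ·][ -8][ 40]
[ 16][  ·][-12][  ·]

Using row 2: 4 + 48 + 0 + ? → (2,2) = 72 − 52 = 20.
Column 1 must total 72; the given cells sum to 44, so (3,1) = 28.
Column 3 must total 72; the given cells sum to 28, so (1,3) = 44.
Main diagonal must total 72; the given cells sum to 36, so (4,4) = 36.
From row 3, 72 − (28 + (-8) + 40) gives (3,2) = 12.
The remaining cell in row 4 is (4,2) = 72 − 40 = 32.
Column 2 must total 72; the given cells sum to 64, so (1,2) = 8.
From column 4, 72 − (0 + 40 + 36) gives (1,4) = -4.

-4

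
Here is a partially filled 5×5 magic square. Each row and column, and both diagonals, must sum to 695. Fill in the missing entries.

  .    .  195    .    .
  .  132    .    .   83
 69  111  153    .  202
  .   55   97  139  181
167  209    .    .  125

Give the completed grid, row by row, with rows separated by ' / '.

146 188 195 62 104 / 90 132 174 216 83 / 69 111 153 160 202 / 223 55 97 139 181 / 167 209 76 118 125

Row 3 must total 695; the given cells sum to 535, so (3,4) = 160.
Using row 4: 55 + 97 + 139 + 181 + ? → (4,1) = 695 − 472 = 223.
Column 2 must total 695; the given cells sum to 507, so (1,2) = 188.
The remaining cell in column 5 is (1,5) = 695 − 591 = 104.
Main diagonal: 132 + 153 + 139 + 125 + ? = 695, so (1,1) = 146.
Anti-diagonal needs 695; the known cells sum to 479, so (2,4) = 216.
Row 1 needs 695; the known cells sum to 633, so (1,4) = 62.
Column 1 must total 695; the given cells sum to 605, so (2,1) = 90.
From column 4, 695 − (62 + 216 + 160 + 139) gives (5,4) = 118.
Using row 2: 90 + 132 + 216 + 83 + ? → (2,3) = 695 − 521 = 174.
Row 5: 167 + 209 + 118 + 125 + ? = 695, so (5,3) = 76.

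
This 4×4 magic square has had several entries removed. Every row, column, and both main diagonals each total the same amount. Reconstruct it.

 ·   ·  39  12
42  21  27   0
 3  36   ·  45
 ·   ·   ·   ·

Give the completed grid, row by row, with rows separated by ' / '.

30 9 39 12 / 42 21 27 0 / 3 36 6 45 / 15 24 18 33

Row 2 is already complete: 42 + 21 + 27 + 0 = 90, so that is the magic constant.
Row 3 must total 90; the given cells sum to 84, so (3,3) = 6.
Using column 3: 39 + 27 + 6 + ? → (4,3) = 90 − 72 = 18.
From column 4, 90 − (12 + 0 + 45) gives (4,4) = 33.
From main diagonal, 90 − (21 + 6 + 33) gives (1,1) = 30.
From anti-diagonal, 90 − (12 + 27 + 36) gives (4,1) = 15.
From row 1, 90 − (30 + 39 + 12) gives (1,2) = 9.
Row 4 needs 90; the known cells sum to 66, so (4,2) = 24.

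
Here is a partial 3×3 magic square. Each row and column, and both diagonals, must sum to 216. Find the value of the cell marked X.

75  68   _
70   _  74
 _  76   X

69

Row 1 needs 216; the known cells sum to 143, so (1,3) = 73.
Row 2 needs 216; the known cells sum to 144, so (2,2) = 72.
Column 1 must total 216; the given cells sum to 145, so (3,1) = 71.
The remaining cell in column 3 is (3,3) = 216 − 147 = 69.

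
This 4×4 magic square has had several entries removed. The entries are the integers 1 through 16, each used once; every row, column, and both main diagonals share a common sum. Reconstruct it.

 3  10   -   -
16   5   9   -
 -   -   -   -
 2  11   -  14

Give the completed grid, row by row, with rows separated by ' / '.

The entries are 1 through 16, which sum to 136, so each line sums to 136/4 = 34.
Row 2 must total 34; the given cells sum to 30, so (2,4) = 4.
The remaining cell in row 4 is (4,3) = 34 − 27 = 7.
Column 1 needs 34; the known cells sum to 21, so (3,1) = 13.
Using column 2: 10 + 5 + 11 + ? → (3,2) = 34 − 26 = 8.
Main diagonal needs 34; the known cells sum to 22, so (3,3) = 12.
Anti-diagonal: 9 + 8 + 2 + ? = 34, so (1,4) = 15.
Row 1: 3 + 10 + 15 + ? = 34, so (1,3) = 6.
Using row 3: 13 + 8 + 12 + ? → (3,4) = 34 − 33 = 1.

3 10 6 15 / 16 5 9 4 / 13 8 12 1 / 2 11 7 14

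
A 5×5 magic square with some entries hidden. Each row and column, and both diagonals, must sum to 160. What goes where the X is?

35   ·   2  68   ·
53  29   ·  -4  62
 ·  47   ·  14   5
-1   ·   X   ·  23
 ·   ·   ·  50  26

41

The remaining cell in row 2 is (2,3) = 160 − 140 = 20.
From column 4, 160 − (68 + (-4) + 14 + 50) gives (4,4) = 32.
Column 5 must total 160; the given cells sum to 116, so (1,5) = 44.
Using main diagonal: 35 + 29 + 32 + 26 + ? → (3,3) = 160 − 122 = 38.
The remaining cell in row 1 is (1,2) = 160 − 149 = 11.
Using row 3: 47 + 38 + 14 + 5 + ? → (3,1) = 160 − 104 = 56.
From column 1, 160 − (35 + 53 + 56 + (-1)) gives (5,1) = 17.
Using anti-diagonal: 44 + (-4) + 38 + 17 + ? → (4,2) = 160 − 95 = 65.
Row 4: -1 + 65 + 32 + 23 + ? = 160, so (4,3) = 41.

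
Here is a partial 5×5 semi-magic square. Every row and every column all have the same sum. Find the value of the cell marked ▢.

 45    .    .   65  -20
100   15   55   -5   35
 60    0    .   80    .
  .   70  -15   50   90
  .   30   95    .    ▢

75

Row 2 is complete and sums to 200; that is the magic constant.
Row 4 needs 200; the known cells sum to 195, so (4,1) = 5.
From column 1, 200 − (45 + 100 + 60 + 5) gives (5,1) = -10.
Column 2 needs 200; the known cells sum to 115, so (1,2) = 85.
Using column 4: 65 + (-5) + 80 + 50 + ? → (5,4) = 200 − 190 = 10.
Row 1 must total 200; the given cells sum to 175, so (1,3) = 25.
From row 5, 200 − (-10 + 30 + 95 + 10) gives (5,5) = 75.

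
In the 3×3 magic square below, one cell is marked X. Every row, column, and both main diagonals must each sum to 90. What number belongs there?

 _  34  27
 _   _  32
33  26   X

The remaining cell in row 1 is (1,1) = 90 − 61 = 29.
Row 3 needs 90; the known cells sum to 59, so (3,3) = 31.

31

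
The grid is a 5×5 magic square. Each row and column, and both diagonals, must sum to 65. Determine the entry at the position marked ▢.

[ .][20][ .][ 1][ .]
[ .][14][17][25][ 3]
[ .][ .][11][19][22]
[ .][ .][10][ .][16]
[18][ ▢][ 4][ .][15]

Row 2 needs 65; the known cells sum to 59, so (2,1) = 6.
Using column 3: 17 + 11 + 10 + 4 + ? → (1,3) = 65 − 42 = 23.
Column 5 must total 65; the given cells sum to 56, so (1,5) = 9.
Anti-diagonal: 9 + 25 + 11 + 18 + ? = 65, so (4,2) = 2.
The remaining cell in row 1 is (1,1) = 65 − 53 = 12.
Using main diagonal: 12 + 14 + 11 + 15 + ? → (4,4) = 65 − 52 = 13.
Row 4: 2 + 10 + 13 + 16 + ? = 65, so (4,1) = 24.
Column 1 must total 65; the given cells sum to 60, so (3,1) = 5.
From column 4, 65 − (1 + 25 + 19 + 13) gives (5,4) = 7.
Using row 3: 5 + 11 + 19 + 22 + ? → (3,2) = 65 − 57 = 8.
Row 5: 18 + 4 + 7 + 15 + ? = 65, so (5,2) = 21.

21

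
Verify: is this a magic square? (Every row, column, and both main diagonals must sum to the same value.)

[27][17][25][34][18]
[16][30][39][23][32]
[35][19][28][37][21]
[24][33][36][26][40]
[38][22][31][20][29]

No — row 4 sums to 159 but row 5 sums to 140.

Row 1: 27 + 17 + 25 + 34 + 18 = 121.
Row 2: 16 + 30 + 39 + 23 + 32 = 140.
Row 3: 35 + 19 + 28 + 37 + 21 = 140.
Row 4: 24 + 33 + 36 + 26 + 40 = 159.
Row 5: 38 + 22 + 31 + 20 + 29 = 140.
Column 1: 27 + 16 + 35 + 24 + 38 = 140.
Column 2: 17 + 30 + 19 + 33 + 22 = 121.
Column 3: 25 + 39 + 28 + 36 + 31 = 159.
Column 4: 34 + 23 + 37 + 26 + 20 = 140.
Column 5: 18 + 32 + 21 + 40 + 29 = 140.
Main diagonal: 27 + 30 + 28 + 26 + 29 = 140.
Anti-diagonal: 18 + 23 + 28 + 33 + 38 = 140.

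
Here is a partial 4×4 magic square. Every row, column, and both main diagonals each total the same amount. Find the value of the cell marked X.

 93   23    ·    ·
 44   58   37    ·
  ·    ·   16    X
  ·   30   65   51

86

Main diagonal is complete and sums to 218; that is the magic constant.
Row 2 must total 218; the given cells sum to 139, so (2,4) = 79.
The remaining cell in row 4 is (4,1) = 218 − 146 = 72.
Using column 1: 93 + 44 + 72 + ? → (3,1) = 218 − 209 = 9.
Column 2 must total 218; the given cells sum to 111, so (3,2) = 107.
The remaining cell in column 3 is (1,3) = 218 − 118 = 100.
Anti-diagonal: 37 + 107 + 72 + ? = 218, so (1,4) = 2.
Row 3 needs 218; the known cells sum to 132, so (3,4) = 86.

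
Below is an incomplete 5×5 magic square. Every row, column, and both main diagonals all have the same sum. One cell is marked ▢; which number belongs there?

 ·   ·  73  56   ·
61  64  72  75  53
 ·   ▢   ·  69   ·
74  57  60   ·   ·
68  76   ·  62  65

Row 2 is complete and sums to 325; that is the magic constant.
Row 5 needs 325; the known cells sum to 271, so (5,3) = 54.
Column 3: 73 + 72 + 60 + 54 + ? = 325, so (3,3) = 66.
Column 4: 56 + 75 + 69 + 62 + ? = 325, so (4,4) = 63.
Using main diagonal: 64 + 66 + 63 + 65 + ? → (1,1) = 325 − 258 = 67.
Anti-diagonal must total 325; the given cells sum to 266, so (1,5) = 59.
From row 1, 325 − (67 + 73 + 56 + 59) gives (1,2) = 70.
The remaining cell in row 4 is (4,5) = 325 − 254 = 71.
Column 1: 67 + 61 + 74 + 68 + ? = 325, so (3,1) = 55.
Column 2 must total 325; the given cells sum to 267, so (3,2) = 58.

58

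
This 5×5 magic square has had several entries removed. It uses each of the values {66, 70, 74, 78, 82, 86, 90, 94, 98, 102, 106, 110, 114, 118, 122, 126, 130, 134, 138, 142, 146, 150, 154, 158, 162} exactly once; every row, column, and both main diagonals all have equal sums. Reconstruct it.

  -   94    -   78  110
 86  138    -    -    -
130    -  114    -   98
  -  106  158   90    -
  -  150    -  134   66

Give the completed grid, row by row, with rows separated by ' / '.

The 25 entries sum to 2850, so each line sums to 2850/5 = 570.
Column 2 needs 570; the known cells sum to 488, so (3,2) = 82.
Main diagonal must total 570; the given cells sum to 408, so (1,1) = 162.
Using row 1: 162 + 94 + 78 + 110 + ? → (1,3) = 570 − 444 = 126.
Row 3 needs 570; the known cells sum to 424, so (3,4) = 146.
Column 4 must total 570; the given cells sum to 448, so (2,4) = 122.
Anti-diagonal needs 570; the known cells sum to 452, so (5,1) = 118.
From row 5, 570 − (118 + 150 + 134 + 66) gives (5,3) = 102.
Using column 1: 162 + 86 + 130 + 118 + ? → (4,1) = 570 − 496 = 74.
Column 3 needs 570; the known cells sum to 500, so (2,3) = 70.
Row 2 must total 570; the given cells sum to 416, so (2,5) = 154.
Row 4 must total 570; the given cells sum to 428, so (4,5) = 142.

162 94 126 78 110 / 86 138 70 122 154 / 130 82 114 146 98 / 74 106 158 90 142 / 118 150 102 134 66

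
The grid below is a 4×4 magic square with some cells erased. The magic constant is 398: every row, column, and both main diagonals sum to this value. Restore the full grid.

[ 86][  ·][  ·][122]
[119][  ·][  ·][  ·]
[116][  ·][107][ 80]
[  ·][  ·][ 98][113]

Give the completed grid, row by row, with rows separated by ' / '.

Using row 3: 116 + 107 + 80 + ? → (3,2) = 398 − 303 = 95.
Column 1 must total 398; the given cells sum to 321, so (4,1) = 77.
The remaining cell in column 4 is (2,4) = 398 − 315 = 83.
From main diagonal, 398 − (86 + 107 + 113) gives (2,2) = 92.
Anti-diagonal needs 398; the known cells sum to 294, so (2,3) = 104.
Row 4 needs 398; the known cells sum to 288, so (4,2) = 110.
Using column 2: 92 + 95 + 110 + ? → (1,2) = 398 − 297 = 101.
Column 3 needs 398; the known cells sum to 309, so (1,3) = 89.

86 101 89 122 / 119 92 104 83 / 116 95 107 80 / 77 110 98 113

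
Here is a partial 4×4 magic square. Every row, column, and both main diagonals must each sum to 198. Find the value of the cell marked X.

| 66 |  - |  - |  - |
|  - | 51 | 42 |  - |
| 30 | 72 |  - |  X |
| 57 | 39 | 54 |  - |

63

From row 4, 198 − (57 + 39 + 54) gives (4,4) = 48.
From column 1, 198 − (66 + 30 + 57) gives (2,1) = 45.
Column 2 must total 198; the given cells sum to 162, so (1,2) = 36.
Main diagonal must total 198; the given cells sum to 165, so (3,3) = 33.
Using anti-diagonal: 42 + 72 + 57 + ? → (1,4) = 198 − 171 = 27.
From row 1, 198 − (66 + 36 + 27) gives (1,3) = 69.
Row 2 must total 198; the given cells sum to 138, so (2,4) = 60.
Using row 3: 30 + 72 + 33 + ? → (3,4) = 198 − 135 = 63.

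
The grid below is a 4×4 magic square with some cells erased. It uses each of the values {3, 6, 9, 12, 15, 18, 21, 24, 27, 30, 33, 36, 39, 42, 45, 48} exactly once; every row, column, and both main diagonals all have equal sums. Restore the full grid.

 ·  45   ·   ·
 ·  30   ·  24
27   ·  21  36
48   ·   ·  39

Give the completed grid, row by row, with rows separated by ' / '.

12 45 42 3 / 15 30 33 24 / 27 18 21 36 / 48 9 6 39

The 16 entries sum to 408, so each line sums to 408/4 = 102.
From row 3, 102 − (27 + 21 + 36) gives (3,2) = 18.
The remaining cell in column 2 is (4,2) = 102 − 93 = 9.
Column 4 must total 102; the given cells sum to 99, so (1,4) = 3.
Main diagonal: 30 + 21 + 39 + ? = 102, so (1,1) = 12.
The remaining cell in anti-diagonal is (2,3) = 102 − 69 = 33.
Using row 1: 12 + 45 + 3 + ? → (1,3) = 102 − 60 = 42.
Row 2 must total 102; the given cells sum to 87, so (2,1) = 15.
The remaining cell in row 4 is (4,3) = 102 − 96 = 6.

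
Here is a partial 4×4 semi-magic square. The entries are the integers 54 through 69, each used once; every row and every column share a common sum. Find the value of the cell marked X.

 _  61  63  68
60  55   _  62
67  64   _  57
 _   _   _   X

59

The entries are 54 through 69, which sum to 984, so each line sums to 984/4 = 246.
Row 1 must total 246; the given cells sum to 192, so (1,1) = 54.
Using row 2: 60 + 55 + 62 + ? → (2,3) = 246 − 177 = 69.
From row 3, 246 − (67 + 64 + 57) gives (3,3) = 58.
Column 1: 54 + 60 + 67 + ? = 246, so (4,1) = 65.
Column 2: 61 + 55 + 64 + ? = 246, so (4,2) = 66.
Column 3 needs 246; the known cells sum to 190, so (4,3) = 56.
Column 4: 68 + 62 + 57 + ? = 246, so (4,4) = 59.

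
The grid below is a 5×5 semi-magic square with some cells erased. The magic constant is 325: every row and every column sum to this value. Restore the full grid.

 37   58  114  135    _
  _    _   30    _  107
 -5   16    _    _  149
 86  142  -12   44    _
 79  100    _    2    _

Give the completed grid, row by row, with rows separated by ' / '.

Using row 1: 37 + 58 + 114 + 135 + ? → (1,5) = 325 − 344 = -19.
Row 4 must total 325; the given cells sum to 260, so (4,5) = 65.
Column 1: 37 + (-5) + 86 + 79 + ? = 325, so (2,1) = 128.
Using column 2: 58 + 16 + 142 + 100 + ? → (2,2) = 325 − 316 = 9.
Column 5 must total 325; the given cells sum to 302, so (5,5) = 23.
Row 2 needs 325; the known cells sum to 274, so (2,4) = 51.
From row 5, 325 − (79 + 100 + 2 + 23) gives (5,3) = 121.
From column 3, 325 − (114 + 30 + (-12) + 121) gives (3,3) = 72.
From column 4, 325 − (135 + 51 + 44 + 2) gives (3,4) = 93.

37 58 114 135 -19 / 128 9 30 51 107 / -5 16 72 93 149 / 86 142 -12 44 65 / 79 100 121 2 23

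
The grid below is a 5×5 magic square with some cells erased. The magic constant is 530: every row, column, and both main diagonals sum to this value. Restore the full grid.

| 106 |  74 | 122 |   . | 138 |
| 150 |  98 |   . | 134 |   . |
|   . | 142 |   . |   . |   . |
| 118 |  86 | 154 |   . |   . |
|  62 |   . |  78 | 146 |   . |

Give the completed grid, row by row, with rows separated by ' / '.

From row 1, 530 − (106 + 74 + 122 + 138) gives (1,4) = 90.
Column 1 must total 530; the given cells sum to 436, so (3,1) = 94.
The remaining cell in column 2 is (5,2) = 530 − 400 = 130.
Anti-diagonal: 138 + 134 + 86 + 62 + ? = 530, so (3,3) = 110.
The remaining cell in row 5 is (5,5) = 530 − 416 = 114.
The remaining cell in column 3 is (2,3) = 530 − 464 = 66.
Main diagonal: 106 + 98 + 110 + 114 + ? = 530, so (4,4) = 102.
Row 2 must total 530; the given cells sum to 448, so (2,5) = 82.
From row 4, 530 − (118 + 86 + 154 + 102) gives (4,5) = 70.
Column 4 needs 530; the known cells sum to 472, so (3,4) = 58.
Column 5 needs 530; the known cells sum to 404, so (3,5) = 126.

106 74 122 90 138 / 150 98 66 134 82 / 94 142 110 58 126 / 118 86 154 102 70 / 62 130 78 146 114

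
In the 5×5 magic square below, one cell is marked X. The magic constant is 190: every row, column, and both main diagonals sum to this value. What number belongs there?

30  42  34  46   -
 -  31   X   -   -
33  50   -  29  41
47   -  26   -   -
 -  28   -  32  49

Row 1 needs 190; the known cells sum to 152, so (1,5) = 38.
Row 3 needs 190; the known cells sum to 153, so (3,3) = 37.
From column 2, 190 − (42 + 31 + 50 + 28) gives (4,2) = 39.
Main diagonal: 30 + 31 + 37 + 49 + ? = 190, so (4,4) = 43.
The remaining cell in row 4 is (4,5) = 190 − 155 = 35.
Column 4: 46 + 29 + 43 + 32 + ? = 190, so (2,4) = 40.
From column 5, 190 − (38 + 41 + 35 + 49) gives (2,5) = 27.
Anti-diagonal: 38 + 40 + 37 + 39 + ? = 190, so (5,1) = 36.
Using row 5: 36 + 28 + 32 + 49 + ? → (5,3) = 190 − 145 = 45.
Column 1 must total 190; the given cells sum to 146, so (2,1) = 44.
Using column 3: 34 + 37 + 26 + 45 + ? → (2,3) = 190 − 142 = 48.

48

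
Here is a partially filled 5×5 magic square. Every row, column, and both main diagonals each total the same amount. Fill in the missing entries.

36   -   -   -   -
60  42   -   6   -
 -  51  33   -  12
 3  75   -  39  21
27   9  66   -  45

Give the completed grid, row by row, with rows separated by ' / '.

36 18 15 72 54 / 60 42 24 6 63 / 69 51 33 30 12 / 3 75 57 39 21 / 27 9 66 48 45

Main diagonal is already complete: 36 + 42 + 33 + 39 + 45 = 195, so that is the magic constant.
Using row 4: 3 + 75 + 39 + 21 + ? → (4,3) = 195 − 138 = 57.
Using row 5: 27 + 9 + 66 + 45 + ? → (5,4) = 195 − 147 = 48.
Column 1 must total 195; the given cells sum to 126, so (3,1) = 69.
The remaining cell in column 2 is (1,2) = 195 − 177 = 18.
The remaining cell in anti-diagonal is (1,5) = 195 − 141 = 54.
Using row 3: 69 + 51 + 33 + 12 + ? → (3,4) = 195 − 165 = 30.
Column 4 needs 195; the known cells sum to 123, so (1,4) = 72.
Column 5: 54 + 12 + 21 + 45 + ? = 195, so (2,5) = 63.
Row 1: 36 + 18 + 72 + 54 + ? = 195, so (1,3) = 15.
Using row 2: 60 + 42 + 6 + 63 + ? → (2,3) = 195 − 171 = 24.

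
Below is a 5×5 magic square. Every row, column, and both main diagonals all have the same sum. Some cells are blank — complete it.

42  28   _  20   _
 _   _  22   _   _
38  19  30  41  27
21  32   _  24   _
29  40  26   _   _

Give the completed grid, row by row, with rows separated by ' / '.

Row 3 is already complete: 38 + 19 + 30 + 41 + 27 = 155, so that is the magic constant.
From column 1, 155 − (42 + 38 + 21 + 29) gives (2,1) = 25.
The remaining cell in column 2 is (2,2) = 155 − 119 = 36.
Main diagonal must total 155; the given cells sum to 132, so (5,5) = 23.
From row 5, 155 − (29 + 40 + 26 + 23) gives (5,4) = 37.
From column 4, 155 − (20 + 41 + 24 + 37) gives (2,4) = 33.
Anti-diagonal needs 155; the known cells sum to 124, so (1,5) = 31.
Row 1 must total 155; the given cells sum to 121, so (1,3) = 34.
From row 2, 155 − (25 + 36 + 22 + 33) gives (2,5) = 39.
Column 3 must total 155; the given cells sum to 112, so (4,3) = 43.
Column 5: 31 + 39 + 27 + 23 + ? = 155, so (4,5) = 35.

42 28 34 20 31 / 25 36 22 33 39 / 38 19 30 41 27 / 21 32 43 24 35 / 29 40 26 37 23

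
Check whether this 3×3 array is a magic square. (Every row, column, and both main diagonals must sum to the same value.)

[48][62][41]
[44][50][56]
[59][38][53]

No — column 1 sums to 151 but row 3 sums to 150.

Row 1: 48 + 62 + 41 = 151.
Row 2: 44 + 50 + 56 = 150.
Row 3: 59 + 38 + 53 = 150.
Column 1: 48 + 44 + 59 = 151.
Column 2: 62 + 50 + 38 = 150.
Column 3: 41 + 56 + 53 = 150.
Main diagonal: 48 + 50 + 53 = 151.
Anti-diagonal: 41 + 50 + 59 = 150.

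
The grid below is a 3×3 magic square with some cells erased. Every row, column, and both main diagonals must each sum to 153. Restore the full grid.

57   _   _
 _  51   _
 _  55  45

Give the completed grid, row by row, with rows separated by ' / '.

57 47 49 / 43 51 59 / 53 55 45

Using row 3: 55 + 45 + ? → (3,1) = 153 − 100 = 53.
Using column 1: 57 + 53 + ? → (2,1) = 153 − 110 = 43.
Using column 2: 51 + 55 + ? → (1,2) = 153 − 106 = 47.
Anti-diagonal must total 153; the given cells sum to 104, so (1,3) = 49.
Row 2: 43 + 51 + ? = 153, so (2,3) = 59.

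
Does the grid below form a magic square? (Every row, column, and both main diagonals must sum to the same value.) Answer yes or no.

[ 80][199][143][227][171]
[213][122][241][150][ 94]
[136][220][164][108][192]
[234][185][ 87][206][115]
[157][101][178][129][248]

Row 1: 80 + 199 + 143 + 227 + 171 = 820.
Row 2: 213 + 122 + 241 + 150 + 94 = 820.
Row 3: 136 + 220 + 164 + 108 + 192 = 820.
Row 4: 234 + 185 + 87 + 206 + 115 = 827.
Row 5: 157 + 101 + 178 + 129 + 248 = 813.
Column 1: 80 + 213 + 136 + 234 + 157 = 820.
Column 2: 199 + 122 + 220 + 185 + 101 = 827.
Column 3: 143 + 241 + 164 + 87 + 178 = 813.
Column 4: 227 + 150 + 108 + 206 + 129 = 820.
Column 5: 171 + 94 + 192 + 115 + 248 = 820.
Main diagonal: 80 + 122 + 164 + 206 + 248 = 820.
Anti-diagonal: 171 + 150 + 164 + 185 + 157 = 827.

No — column 2 sums to 827 but column 1 sums to 820.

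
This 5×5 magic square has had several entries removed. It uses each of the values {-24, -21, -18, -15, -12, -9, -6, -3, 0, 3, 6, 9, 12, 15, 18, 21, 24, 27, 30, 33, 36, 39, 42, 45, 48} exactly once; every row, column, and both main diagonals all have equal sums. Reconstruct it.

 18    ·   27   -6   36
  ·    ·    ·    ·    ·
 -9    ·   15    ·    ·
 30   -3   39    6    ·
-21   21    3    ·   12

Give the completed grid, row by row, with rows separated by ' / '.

18 -15 27 -6 36 / 42 9 -24 33 0 / -9 48 15 -18 24 / 30 -3 39 6 -12 / -21 21 3 45 12

The 25 entries sum to 300, so each line sums to 300/5 = 60.
Row 1: 18 + 27 + (-6) + 36 + ? = 60, so (1,2) = -15.
The remaining cell in row 4 is (4,5) = 60 − 72 = -12.
Using row 5: -21 + 21 + 3 + 12 + ? → (5,4) = 60 − 15 = 45.
Using column 1: 18 + (-9) + 30 + (-21) + ? → (2,1) = 60 − 18 = 42.
From column 3, 60 − (27 + 15 + 39 + 3) gives (2,3) = -24.
Main diagonal needs 60; the known cells sum to 51, so (2,2) = 9.
Anti-diagonal needs 60; the known cells sum to 27, so (2,4) = 33.
Using row 2: 42 + 9 + (-24) + 33 + ? → (2,5) = 60 − 60 = 0.
Column 2: -15 + 9 + (-3) + 21 + ? = 60, so (3,2) = 48.
From column 4, 60 − (-6 + 33 + 6 + 45) gives (3,4) = -18.
The remaining cell in column 5 is (3,5) = 60 − 36 = 24.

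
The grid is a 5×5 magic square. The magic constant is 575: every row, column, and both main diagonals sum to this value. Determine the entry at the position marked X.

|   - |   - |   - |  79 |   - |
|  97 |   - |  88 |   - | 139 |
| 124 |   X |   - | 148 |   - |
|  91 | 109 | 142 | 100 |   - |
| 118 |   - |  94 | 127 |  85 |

The remaining cell in row 4 is (4,5) = 575 − 442 = 133.
Row 5: 118 + 94 + 127 + 85 + ? = 575, so (5,2) = 151.
From column 1, 575 − (97 + 124 + 91 + 118) gives (1,1) = 145.
Column 4 must total 575; the given cells sum to 454, so (2,4) = 121.
The remaining cell in row 2 is (2,2) = 575 − 445 = 130.
Main diagonal: 145 + 130 + 100 + 85 + ? = 575, so (3,3) = 115.
Anti-diagonal must total 575; the given cells sum to 463, so (1,5) = 112.
From column 3, 575 − (88 + 115 + 142 + 94) gives (1,3) = 136.
Column 5 needs 575; the known cells sum to 469, so (3,5) = 106.
Row 1 must total 575; the given cells sum to 472, so (1,2) = 103.
Row 3 must total 575; the given cells sum to 493, so (3,2) = 82.

82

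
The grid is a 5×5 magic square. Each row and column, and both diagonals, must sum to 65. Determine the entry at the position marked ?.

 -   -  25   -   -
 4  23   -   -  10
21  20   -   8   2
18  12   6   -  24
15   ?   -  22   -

Row 3: 21 + 20 + 8 + 2 + ? = 65, so (3,3) = 14.
Using row 4: 18 + 12 + 6 + 24 + ? → (4,4) = 65 − 60 = 5.
From column 1, 65 − (4 + 21 + 18 + 15) gives (1,1) = 7.
Using main diagonal: 7 + 23 + 14 + 5 + ? → (5,5) = 65 − 49 = 16.
The remaining cell in column 5 is (1,5) = 65 − 52 = 13.
The remaining cell in anti-diagonal is (2,4) = 65 − 54 = 11.
From row 2, 65 − (4 + 23 + 11 + 10) gives (2,3) = 17.
The remaining cell in column 3 is (5,3) = 65 − 62 = 3.
Using column 4: 11 + 8 + 5 + 22 + ? → (1,4) = 65 − 46 = 19.
Row 1 must total 65; the given cells sum to 64, so (1,2) = 1.
Row 5 must total 65; the given cells sum to 56, so (5,2) = 9.

9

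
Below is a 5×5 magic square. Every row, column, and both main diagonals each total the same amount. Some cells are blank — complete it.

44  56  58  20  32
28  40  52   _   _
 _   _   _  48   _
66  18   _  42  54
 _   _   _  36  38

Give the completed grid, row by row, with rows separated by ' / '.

44 56 58 20 32 / 28 40 52 64 26 / 22 34 46 48 60 / 66 18 30 42 54 / 50 62 24 36 38

Row 1 is already complete: 44 + 56 + 58 + 20 + 32 = 210, so that is the magic constant.
Row 4 must total 210; the given cells sum to 180, so (4,3) = 30.
Column 4 must total 210; the given cells sum to 146, so (2,4) = 64.
The remaining cell in main diagonal is (3,3) = 210 − 164 = 46.
The remaining cell in anti-diagonal is (5,1) = 210 − 160 = 50.
The remaining cell in row 2 is (2,5) = 210 − 184 = 26.
Column 1 must total 210; the given cells sum to 188, so (3,1) = 22.
Column 3: 58 + 52 + 46 + 30 + ? = 210, so (5,3) = 24.
Column 5 must total 210; the given cells sum to 150, so (3,5) = 60.
The remaining cell in row 3 is (3,2) = 210 − 176 = 34.
Row 5 must total 210; the given cells sum to 148, so (5,2) = 62.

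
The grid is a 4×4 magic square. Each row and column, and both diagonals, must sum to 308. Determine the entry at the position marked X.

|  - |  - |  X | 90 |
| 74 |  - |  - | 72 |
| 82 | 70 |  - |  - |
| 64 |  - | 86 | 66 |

62

Row 4 needs 308; the known cells sum to 216, so (4,2) = 92.
Column 1 must total 308; the given cells sum to 220, so (1,1) = 88.
From column 4, 308 − (90 + 72 + 66) gives (3,4) = 80.
Anti-diagonal must total 308; the given cells sum to 224, so (2,3) = 84.
Row 2 must total 308; the given cells sum to 230, so (2,2) = 78.
Row 3 must total 308; the given cells sum to 232, so (3,3) = 76.
From column 2, 308 − (78 + 70 + 92) gives (1,2) = 68.
Column 3 must total 308; the given cells sum to 246, so (1,3) = 62.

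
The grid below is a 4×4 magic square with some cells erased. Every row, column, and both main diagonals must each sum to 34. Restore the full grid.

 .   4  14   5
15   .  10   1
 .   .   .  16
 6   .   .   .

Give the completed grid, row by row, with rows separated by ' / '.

Row 1 must total 34; the given cells sum to 23, so (1,1) = 11.
Row 2 must total 34; the given cells sum to 26, so (2,2) = 8.
Using column 1: 11 + 15 + 6 + ? → (3,1) = 34 − 32 = 2.
Column 4 needs 34; the known cells sum to 22, so (4,4) = 12.
The remaining cell in main diagonal is (3,3) = 34 − 31 = 3.
Anti-diagonal must total 34; the given cells sum to 21, so (3,2) = 13.
The remaining cell in column 2 is (4,2) = 34 − 25 = 9.
Column 3 must total 34; the given cells sum to 27, so (4,3) = 7.

11 4 14 5 / 15 8 10 1 / 2 13 3 16 / 6 9 7 12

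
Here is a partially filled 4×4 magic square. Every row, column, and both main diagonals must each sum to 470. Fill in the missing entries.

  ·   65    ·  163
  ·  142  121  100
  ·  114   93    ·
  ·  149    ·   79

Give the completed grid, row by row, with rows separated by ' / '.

Using row 2: 142 + 121 + 100 + ? → (2,1) = 470 − 363 = 107.
Column 4 needs 470; the known cells sum to 342, so (3,4) = 128.
Main diagonal must total 470; the given cells sum to 314, so (1,1) = 156.
Using anti-diagonal: 163 + 121 + 114 + ? → (4,1) = 470 − 398 = 72.
From row 1, 470 − (156 + 65 + 163) gives (1,3) = 86.
From row 3, 470 − (114 + 93 + 128) gives (3,1) = 135.
Row 4 must total 470; the given cells sum to 300, so (4,3) = 170.

156 65 86 163 / 107 142 121 100 / 135 114 93 128 / 72 149 170 79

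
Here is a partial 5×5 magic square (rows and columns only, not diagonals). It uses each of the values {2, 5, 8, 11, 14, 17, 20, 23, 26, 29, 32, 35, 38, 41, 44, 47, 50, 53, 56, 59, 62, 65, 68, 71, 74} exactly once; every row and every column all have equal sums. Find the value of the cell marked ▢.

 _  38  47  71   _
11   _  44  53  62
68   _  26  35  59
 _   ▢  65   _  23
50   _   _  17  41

56

The 25 entries sum to 950, so each line sums to 950/5 = 190.
The remaining cell in row 2 is (2,2) = 190 − 170 = 20.
Using row 3: 68 + 26 + 35 + 59 + ? → (3,2) = 190 − 188 = 2.
From column 3, 190 − (47 + 44 + 26 + 65) gives (5,3) = 8.
From column 4, 190 − (71 + 53 + 35 + 17) gives (4,4) = 14.
The remaining cell in column 5 is (1,5) = 190 − 185 = 5.
Row 1 must total 190; the given cells sum to 161, so (1,1) = 29.
From row 5, 190 − (50 + 8 + 17 + 41) gives (5,2) = 74.
From column 1, 190 − (29 + 11 + 68 + 50) gives (4,1) = 32.
Column 2 needs 190; the known cells sum to 134, so (4,2) = 56.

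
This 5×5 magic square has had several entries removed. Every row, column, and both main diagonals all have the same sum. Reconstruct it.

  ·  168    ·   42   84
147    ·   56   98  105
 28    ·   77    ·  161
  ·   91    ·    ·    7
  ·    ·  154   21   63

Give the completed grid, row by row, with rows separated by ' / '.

126 168 0 42 84 / 147 14 56 98 105 / 28 35 77 119 161 / 49 91 133 140 7 / 70 112 154 21 63

Column 5 is already complete: 84 + 105 + 161 + 7 + 63 = 420, so that is the magic constant.
Using row 2: 147 + 56 + 98 + 105 + ? → (2,2) = 420 − 406 = 14.
Using anti-diagonal: 84 + 98 + 77 + 91 + ? → (5,1) = 420 − 350 = 70.
The remaining cell in row 5 is (5,2) = 420 − 308 = 112.
Column 2: 168 + 14 + 91 + 112 + ? = 420, so (3,2) = 35.
Using row 3: 28 + 35 + 77 + 161 + ? → (3,4) = 420 − 301 = 119.
From column 4, 420 − (42 + 98 + 119 + 21) gives (4,4) = 140.
Main diagonal must total 420; the given cells sum to 294, so (1,1) = 126.
Row 1 needs 420; the known cells sum to 420, so (1,3) = 0.
Using column 1: 126 + 147 + 28 + 70 + ? → (4,1) = 420 − 371 = 49.
Column 3: 0 + 56 + 77 + 154 + ? = 420, so (4,3) = 133.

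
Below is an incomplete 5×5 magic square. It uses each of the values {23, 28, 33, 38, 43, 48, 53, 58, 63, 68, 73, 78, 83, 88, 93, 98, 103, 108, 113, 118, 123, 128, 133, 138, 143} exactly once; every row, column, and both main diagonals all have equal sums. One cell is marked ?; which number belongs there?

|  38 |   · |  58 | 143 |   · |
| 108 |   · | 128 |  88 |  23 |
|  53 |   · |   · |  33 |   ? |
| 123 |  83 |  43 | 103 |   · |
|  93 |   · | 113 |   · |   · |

The 25 entries sum to 2075, so each line sums to 2075/5 = 415.
Row 2 must total 415; the given cells sum to 347, so (2,2) = 68.
The remaining cell in row 4 is (4,5) = 415 − 352 = 63.
From column 3, 415 − (58 + 128 + 43 + 113) gives (3,3) = 73.
Using column 4: 143 + 88 + 33 + 103 + ? → (5,4) = 415 − 367 = 48.
Main diagonal: 38 + 68 + 73 + 103 + ? = 415, so (5,5) = 133.
Anti-diagonal needs 415; the known cells sum to 337, so (1,5) = 78.
Using row 1: 38 + 58 + 143 + 78 + ? → (1,2) = 415 − 317 = 98.
From row 5, 415 − (93 + 113 + 48 + 133) gives (5,2) = 28.
Using column 2: 98 + 68 + 83 + 28 + ? → (3,2) = 415 − 277 = 138.
Column 5 must total 415; the given cells sum to 297, so (3,5) = 118.

118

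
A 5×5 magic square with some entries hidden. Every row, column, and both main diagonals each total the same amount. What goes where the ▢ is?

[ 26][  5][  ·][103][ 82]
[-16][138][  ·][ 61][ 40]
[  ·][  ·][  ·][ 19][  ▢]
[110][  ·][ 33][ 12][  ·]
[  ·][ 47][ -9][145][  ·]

-2

Column 4 is complete and sums to 340; that is the magic constant.
Row 1 must total 340; the given cells sum to 216, so (1,3) = 124.
Row 2: -16 + 138 + 61 + 40 + ? = 340, so (2,3) = 117.
The remaining cell in column 3 is (3,3) = 340 − 265 = 75.
Main diagonal needs 340; the known cells sum to 251, so (5,5) = 89.
Using row 5: 47 + (-9) + 145 + 89 + ? → (5,1) = 340 − 272 = 68.
Using column 1: 26 + (-16) + 110 + 68 + ? → (3,1) = 340 − 188 = 152.
Anti-diagonal needs 340; the known cells sum to 286, so (4,2) = 54.
Row 4: 110 + 54 + 33 + 12 + ? = 340, so (4,5) = 131.
Column 2 must total 340; the given cells sum to 244, so (3,2) = 96.
The remaining cell in column 5 is (3,5) = 340 − 342 = -2.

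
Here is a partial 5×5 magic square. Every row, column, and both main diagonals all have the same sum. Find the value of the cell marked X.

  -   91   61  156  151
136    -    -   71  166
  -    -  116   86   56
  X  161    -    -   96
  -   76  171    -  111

66

Column 5 is complete and sums to 580; that is the magic constant.
From row 1, 580 − (91 + 61 + 156 + 151) gives (1,1) = 121.
The remaining cell in anti-diagonal is (5,1) = 580 − 499 = 81.
The remaining cell in row 5 is (5,4) = 580 − 439 = 141.
From column 4, 580 − (156 + 71 + 86 + 141) gives (4,4) = 126.
The remaining cell in main diagonal is (2,2) = 580 − 474 = 106.
The remaining cell in row 2 is (2,3) = 580 − 479 = 101.
Column 2 must total 580; the given cells sum to 434, so (3,2) = 146.
Using column 3: 61 + 101 + 116 + 171 + ? → (4,3) = 580 − 449 = 131.
Row 3: 146 + 116 + 86 + 56 + ? = 580, so (3,1) = 176.
Row 4: 161 + 131 + 126 + 96 + ? = 580, so (4,1) = 66.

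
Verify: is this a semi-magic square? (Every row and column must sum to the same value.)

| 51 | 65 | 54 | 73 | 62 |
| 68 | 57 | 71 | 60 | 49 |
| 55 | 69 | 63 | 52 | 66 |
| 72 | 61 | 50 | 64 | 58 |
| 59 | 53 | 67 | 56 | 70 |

Yes

Row 1: 51 + 65 + 54 + 73 + 62 = 305.
Row 2: 68 + 57 + 71 + 60 + 49 = 305.
Row 3: 55 + 69 + 63 + 52 + 66 = 305.
Row 4: 72 + 61 + 50 + 64 + 58 = 305.
Row 5: 59 + 53 + 67 + 56 + 70 = 305.
Column 1: 51 + 68 + 55 + 72 + 59 = 305.
Column 2: 65 + 57 + 69 + 61 + 53 = 305.
Column 3: 54 + 71 + 63 + 50 + 67 = 305.
Column 4: 73 + 60 + 52 + 64 + 56 = 305.
Column 5: 62 + 49 + 66 + 58 + 70 = 305.
All lines sum to 305.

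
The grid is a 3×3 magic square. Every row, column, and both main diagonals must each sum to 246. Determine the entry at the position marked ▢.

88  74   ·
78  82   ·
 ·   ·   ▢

76

The remaining cell in row 1 is (1,3) = 246 − 162 = 84.
The remaining cell in row 2 is (2,3) = 246 − 160 = 86.
Column 1 must total 246; the given cells sum to 166, so (3,1) = 80.
Using column 2: 74 + 82 + ? → (3,2) = 246 − 156 = 90.
From column 3, 246 − (84 + 86) gives (3,3) = 76.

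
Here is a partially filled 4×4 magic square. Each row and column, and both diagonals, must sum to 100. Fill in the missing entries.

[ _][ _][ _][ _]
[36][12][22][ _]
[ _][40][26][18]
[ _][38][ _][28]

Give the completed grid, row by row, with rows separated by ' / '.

34 10 32 24 / 36 12 22 30 / 16 40 26 18 / 14 38 20 28

Row 2: 36 + 12 + 22 + ? = 100, so (2,4) = 30.
Row 3: 40 + 26 + 18 + ? = 100, so (3,1) = 16.
The remaining cell in column 2 is (1,2) = 100 − 90 = 10.
The remaining cell in column 4 is (1,4) = 100 − 76 = 24.
The remaining cell in main diagonal is (1,1) = 100 − 66 = 34.
Anti-diagonal needs 100; the known cells sum to 86, so (4,1) = 14.
Row 1 must total 100; the given cells sum to 68, so (1,3) = 32.
Row 4 needs 100; the known cells sum to 80, so (4,3) = 20.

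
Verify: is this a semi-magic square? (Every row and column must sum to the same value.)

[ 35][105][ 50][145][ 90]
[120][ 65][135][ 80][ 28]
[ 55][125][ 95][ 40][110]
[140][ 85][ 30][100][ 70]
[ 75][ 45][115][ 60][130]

No — row 1 sums to 425 but column 5 sums to 428.

Row 1: 35 + 105 + 50 + 145 + 90 = 425.
Row 2: 120 + 65 + 135 + 80 + 28 = 428.
Row 3: 55 + 125 + 95 + 40 + 110 = 425.
Row 4: 140 + 85 + 30 + 100 + 70 = 425.
Row 5: 75 + 45 + 115 + 60 + 130 = 425.
Column 1: 35 + 120 + 55 + 140 + 75 = 425.
Column 2: 105 + 65 + 125 + 85 + 45 = 425.
Column 3: 50 + 135 + 95 + 30 + 115 = 425.
Column 4: 145 + 80 + 40 + 100 + 60 = 425.
Column 5: 90 + 28 + 110 + 70 + 130 = 428.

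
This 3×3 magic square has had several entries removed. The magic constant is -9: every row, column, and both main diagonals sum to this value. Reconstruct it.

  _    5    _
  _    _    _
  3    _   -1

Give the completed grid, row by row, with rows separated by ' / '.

Row 3 needs -9; the known cells sum to 2, so (3,2) = -11.
Using column 2: 5 + (-11) + ? → (2,2) = -9 − (-6) = -3.
From main diagonal, -9 − (-3 + (-1)) gives (1,1) = -5.
Anti-diagonal: -3 + 3 + ? = -9, so (1,3) = -9.
Column 1 must total -9; the given cells sum to -2, so (2,1) = -7.
Column 3 needs -9; the known cells sum to -10, so (2,3) = 1.

-5 5 -9 / -7 -3 1 / 3 -11 -1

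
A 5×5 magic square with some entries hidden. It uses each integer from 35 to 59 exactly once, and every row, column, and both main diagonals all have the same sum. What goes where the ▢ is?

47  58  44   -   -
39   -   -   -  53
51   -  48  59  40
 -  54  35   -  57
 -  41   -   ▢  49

The entries are 35 through 59, which sum to 1175, so each line sums to 1175/5 = 235.
Row 3: 51 + 48 + 59 + 40 + ? = 235, so (3,2) = 37.
From column 2, 235 − (58 + 37 + 54 + 41) gives (2,2) = 45.
Column 5 needs 235; the known cells sum to 199, so (1,5) = 36.
Using main diagonal: 47 + 45 + 48 + 49 + ? → (4,4) = 235 − 189 = 46.
Row 1: 47 + 58 + 44 + 36 + ? = 235, so (1,4) = 50.
Row 4 needs 235; the known cells sum to 192, so (4,1) = 43.
Using column 1: 47 + 39 + 51 + 43 + ? → (5,1) = 235 − 180 = 55.
Anti-diagonal: 36 + 48 + 54 + 55 + ? = 235, so (2,4) = 42.
Row 2 needs 235; the known cells sum to 179, so (2,3) = 56.
The remaining cell in column 3 is (5,3) = 235 − 183 = 52.
Column 4: 50 + 42 + 59 + 46 + ? = 235, so (5,4) = 38.

38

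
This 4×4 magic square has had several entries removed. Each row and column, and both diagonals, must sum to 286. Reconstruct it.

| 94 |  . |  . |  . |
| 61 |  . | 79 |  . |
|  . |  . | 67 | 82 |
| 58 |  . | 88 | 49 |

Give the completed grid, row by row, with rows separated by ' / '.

94 55 52 85 / 61 76 79 70 / 73 64 67 82 / 58 91 88 49

From row 4, 286 − (58 + 88 + 49) gives (4,2) = 91.
Column 1: 94 + 61 + 58 + ? = 286, so (3,1) = 73.
Using column 3: 79 + 67 + 88 + ? → (1,3) = 286 − 234 = 52.
From main diagonal, 286 − (94 + 67 + 49) gives (2,2) = 76.
Row 2 needs 286; the known cells sum to 216, so (2,4) = 70.
Row 3: 73 + 67 + 82 + ? = 286, so (3,2) = 64.
The remaining cell in column 2 is (1,2) = 286 − 231 = 55.
Column 4 must total 286; the given cells sum to 201, so (1,4) = 85.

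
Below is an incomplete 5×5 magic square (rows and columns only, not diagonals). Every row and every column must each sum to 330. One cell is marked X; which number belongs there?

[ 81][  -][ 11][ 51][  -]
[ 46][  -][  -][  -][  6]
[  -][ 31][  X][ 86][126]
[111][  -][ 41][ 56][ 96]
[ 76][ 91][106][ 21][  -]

71

Row 4: 111 + 41 + 56 + 96 + ? = 330, so (4,2) = 26.
Using row 5: 76 + 91 + 106 + 21 + ? → (5,5) = 330 − 294 = 36.
Column 1 must total 330; the given cells sum to 314, so (3,1) = 16.
Column 4 needs 330; the known cells sum to 214, so (2,4) = 116.
Column 5 needs 330; the known cells sum to 264, so (1,5) = 66.
Row 1: 81 + 11 + 51 + 66 + ? = 330, so (1,2) = 121.
From row 3, 330 − (16 + 31 + 86 + 126) gives (3,3) = 71.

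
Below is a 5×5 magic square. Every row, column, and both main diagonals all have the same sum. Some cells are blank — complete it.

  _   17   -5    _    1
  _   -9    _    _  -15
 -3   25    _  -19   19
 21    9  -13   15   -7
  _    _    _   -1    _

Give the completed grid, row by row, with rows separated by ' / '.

-11 17 -5 23 1 / 13 -9 29 7 -15 / -3 25 3 -19 19 / 21 9 -13 15 -7 / 5 -17 11 -1 27

Row 4 is already complete: 21 + 9 + -13 + 15 + -7 = 25, so that is the magic constant.
From row 3, 25 − (-3 + 25 + (-19) + 19) gives (3,3) = 3.
The remaining cell in column 2 is (5,2) = 25 − 42 = -17.
From column 5, 25 − (1 + (-15) + 19 + (-7)) gives (5,5) = 27.
Using main diagonal: -9 + 3 + 15 + 27 + ? → (1,1) = 25 − 36 = -11.
Row 1: -11 + 17 + (-5) + 1 + ? = 25, so (1,4) = 23.
Column 4 needs 25; the known cells sum to 18, so (2,4) = 7.
Anti-diagonal: 1 + 7 + 3 + 9 + ? = 25, so (5,1) = 5.
The remaining cell in row 5 is (5,3) = 25 − 14 = 11.
Using column 1: -11 + (-3) + 21 + 5 + ? → (2,1) = 25 − 12 = 13.
The remaining cell in column 3 is (2,3) = 25 − (-4) = 29.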